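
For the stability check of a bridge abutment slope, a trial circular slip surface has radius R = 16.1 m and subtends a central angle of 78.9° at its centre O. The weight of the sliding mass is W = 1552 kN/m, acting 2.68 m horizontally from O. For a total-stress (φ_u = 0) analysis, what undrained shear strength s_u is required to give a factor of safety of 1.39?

FS = s_u·L_a·R / (W·d), so s_u = FS·W·d / (L_a·R).
Arc length L_a = R·θ = 16.1·(78.9°·π/180) = 16.1·1.3771 = 22.17 m
s_u = 1.39·1552·2.68 / (22.17·16.1) = 5781.5 / 356.95 = 16.20 kPa

s_u = 16.2 kPa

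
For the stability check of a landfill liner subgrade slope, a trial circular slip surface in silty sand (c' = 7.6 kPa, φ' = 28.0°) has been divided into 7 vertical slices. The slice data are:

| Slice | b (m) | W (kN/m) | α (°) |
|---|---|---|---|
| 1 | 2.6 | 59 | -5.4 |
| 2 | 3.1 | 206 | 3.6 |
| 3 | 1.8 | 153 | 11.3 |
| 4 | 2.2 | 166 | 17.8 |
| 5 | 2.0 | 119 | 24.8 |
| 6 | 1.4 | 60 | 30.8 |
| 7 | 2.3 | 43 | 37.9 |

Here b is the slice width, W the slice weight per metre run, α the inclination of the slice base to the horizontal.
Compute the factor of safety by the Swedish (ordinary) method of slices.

FS = 2.73

Ordinary method of slices: FS = Σ[c'·Δl_i + (W_i cosα_i)·tanφ'] / Σ W_i sinα_i, with Δl_i = b_i / cosα_i.
Slice 1: Δl = 2.6/cos(-5.4°) = 2.612 m; N'_1 = 59·cos(-5.4°) = 58.7; c'Δl = 19.85; W sinα = -5.6
Slice 2: Δl = 3.1/cos3.6° = 3.106 m; N'_2 = 206·cos3.6° = 205.6; c'Δl = 23.61; W sinα = 12.9
Slice 3: Δl = 1.8/cos11.3° = 1.836 m; N'_3 = 153·cos11.3° = 150.0; c'Δl = 13.95; W sinα = 30.0
Slice 4: Δl = 2.2/cos17.8° = 2.311 m; N'_4 = 166·cos17.8° = 158.1; c'Δl = 17.56; W sinα = 50.7
Slice 5: Δl = 2.0/cos24.8° = 2.203 m; N'_5 = 119·cos24.8° = 108.0; c'Δl = 16.74; W sinα = 49.9
Slice 6: Δl = 1.4/cos30.8° = 1.630 m; N'_6 = 60·cos30.8° = 51.5; c'Δl = 12.39; W sinα = 30.7
Slice 7: Δl = 2.3/cos37.9° = 2.915 m; N'_7 = 43·cos37.9° = 33.9; c'Δl = 22.15; W sinα = 26.4
Σc'Δl = 126.2 kN/m; ΣN' = 765.9 kN/m; ΣW sinα = 195.2 kN/m
Resisting = 126.2 + 765.9·tan28.0° = 126.2 + 407.2 = 533.5 kN/m
FS = 533.5 / 195.2 = 2.734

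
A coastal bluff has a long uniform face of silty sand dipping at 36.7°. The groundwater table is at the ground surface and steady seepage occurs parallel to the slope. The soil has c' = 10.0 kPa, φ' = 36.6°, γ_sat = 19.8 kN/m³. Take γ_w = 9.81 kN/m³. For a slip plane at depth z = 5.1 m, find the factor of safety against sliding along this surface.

FS = 0.71

With seepage parallel to the slope and the water table at the surface, the effective normal stress on the slip plane uses the buoyant unit weight γ' = γ_sat − γ_w while the driving shear stress uses γ_sat:
FS = [c' + γ' z cos²β tanφ'] / [γ_sat z sinβ cosβ]
γ' = 19.8 − 9.81 = 9.99 kN/m³
Numerator = 10.0 + 9.99·5.1·cos²36.7°·tan36.6° = 10.0 + 9.99·5.1·0.6428·0.7427 = 34.324 kPa
Denominator = 19.8·5.1·sin36.7°·cos36.7° = 19.8·5.1·0.5976·0.8018 = 48.386 kPa
FS = 34.324 / 48.386 = 0.709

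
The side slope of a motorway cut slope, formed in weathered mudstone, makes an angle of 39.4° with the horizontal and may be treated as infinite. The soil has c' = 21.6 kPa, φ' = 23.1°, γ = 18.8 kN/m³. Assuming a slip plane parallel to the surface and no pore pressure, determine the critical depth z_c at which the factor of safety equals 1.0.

z_c = 4.87 m

Setting FS = 1.00 in FS = [c' + γz cos²β tanφ'] / [γz sinβ cosβ] and solving for z:
z = c' / [γ cosβ (FS·sinβ − cosβ·tanφ')]
  = 21.6 / [18.8·cos39.4°·(1.00·sin39.4° − cos39.4°·tan23.1°)]
  = 21.6 / [18.8·0.7727·(1.00·0.6347 − 0.7727·0.4265)]
  = 21.6 / 4.4328 = 4.873 m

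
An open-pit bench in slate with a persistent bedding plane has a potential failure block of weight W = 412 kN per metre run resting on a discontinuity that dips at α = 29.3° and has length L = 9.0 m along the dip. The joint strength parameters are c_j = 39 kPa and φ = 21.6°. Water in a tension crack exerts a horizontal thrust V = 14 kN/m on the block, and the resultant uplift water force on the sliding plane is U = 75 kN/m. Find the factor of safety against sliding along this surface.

FS = 2.16

Resolving the block weight along and normal to the plane and applying the Mohr–Coulomb strength on the joint:
N' = W cosα − U − V sinα = 412·cos29.3° − 75 − 14·sin29.3° = 277.4 kN/m
Driving force T = W sinα + V cosα = 412·sin29.3° + 14·cos29.3° = 213.8 kN/m
Resisting force R = c_j·L + N'·tanφ = 39·9.0 + 277.4·tan21.6° = 351.0 + 109.8 = 460.8 kN/m
FS = R / T = 460.8 / 213.8 = 2.155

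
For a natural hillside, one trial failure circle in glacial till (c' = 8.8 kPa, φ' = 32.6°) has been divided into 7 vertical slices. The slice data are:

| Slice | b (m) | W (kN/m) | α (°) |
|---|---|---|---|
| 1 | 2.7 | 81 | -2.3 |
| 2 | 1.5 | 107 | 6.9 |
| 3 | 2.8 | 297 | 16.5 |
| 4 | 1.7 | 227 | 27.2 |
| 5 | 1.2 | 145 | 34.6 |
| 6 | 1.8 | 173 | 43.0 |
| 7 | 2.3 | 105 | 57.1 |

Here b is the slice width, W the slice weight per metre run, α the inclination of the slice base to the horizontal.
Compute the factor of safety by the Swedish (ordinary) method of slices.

FS = 1.60

Ordinary method of slices: FS = Σ[c'·Δl_i + (W_i cosα_i)·tanφ'] / Σ W_i sinα_i, with Δl_i = b_i / cosα_i.
Slice 1: Δl = 2.7/cos(-2.3°) = 2.702 m; N'_1 = 81·cos(-2.3°) = 80.9; c'Δl = 23.78; W sinα = -3.3
Slice 2: Δl = 1.5/cos6.9° = 1.511 m; N'_2 = 107·cos6.9° = 106.2; c'Δl = 13.30; W sinα = 12.9
Slice 3: Δl = 2.8/cos16.5° = 2.920 m; N'_3 = 297·cos16.5° = 284.8; c'Δl = 25.70; W sinα = 84.4
Slice 4: Δl = 1.7/cos27.2° = 1.911 m; N'_4 = 227·cos27.2° = 201.9; c'Δl = 16.82; W sinα = 103.8
Slice 5: Δl = 1.2/cos34.6° = 1.458 m; N'_5 = 145·cos34.6° = 119.4; c'Δl = 12.83; W sinα = 82.3
Slice 6: Δl = 1.8/cos43.0° = 2.461 m; N'_6 = 173·cos43.0° = 126.5; c'Δl = 21.66; W sinα = 118.0
Slice 7: Δl = 2.3/cos57.1° = 4.234 m; N'_7 = 105·cos57.1° = 57.0; c'Δl = 37.26; W sinα = 88.2
Σc'Δl = 151.3 kN/m; ΣN' = 976.7 kN/m; ΣW sinα = 486.2 kN/m
Resisting = 151.3 + 976.7·tan32.6° = 151.3 + 624.7 = 776.0 kN/m
FS = 776.0 / 486.2 = 1.596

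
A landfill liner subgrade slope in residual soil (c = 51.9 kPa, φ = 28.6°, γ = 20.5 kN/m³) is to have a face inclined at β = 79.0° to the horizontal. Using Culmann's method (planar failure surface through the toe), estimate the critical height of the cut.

Culmann's analysis gives the critical failure plane at α_cr = (β + φ)/2 = (79.0 + 28.6)/2 = 53.8°, and the critical height
H_c = (4c/γ) · sinβ cosφ / [1 − cos(β − φ)]
    = (4·51.9/20.5) · sin79.0°·cos28.6° / [1 − cos(50.4°)]
    = 10.127 · 0.9816·0.8780 / [1 − 0.6374]
    = 10.127 · 0.8619 / 0.3626
    = 24.07 m

H_c = 24.07 m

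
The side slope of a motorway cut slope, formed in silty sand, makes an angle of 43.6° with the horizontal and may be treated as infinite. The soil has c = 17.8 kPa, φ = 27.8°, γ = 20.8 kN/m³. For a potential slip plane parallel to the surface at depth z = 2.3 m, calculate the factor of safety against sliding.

FS = 1.30

For an infinite slope with a slip plane parallel to the surface (no pore pressure): FS = [c + γz cos²β tanφ] / [γz sinβ cosβ].
γz = 20.8·2.3 = 47.84 kN/m²
Numerator = 17.8 + 47.84·cos²43.6°·tan27.8° = 17.8 + 47.84·0.5244·0.5272 = 31.028 kPa
Denominator = 47.84·sin43.6°·cos43.6° = 47.84·0.6896·0.7242 = 23.891 kPa
FS = 31.028 / 23.891 = 1.299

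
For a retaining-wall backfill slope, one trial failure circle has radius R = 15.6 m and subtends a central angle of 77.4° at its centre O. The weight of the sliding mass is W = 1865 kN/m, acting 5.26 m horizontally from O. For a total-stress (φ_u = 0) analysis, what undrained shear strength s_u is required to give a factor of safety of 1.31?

s_u = 39.1 kPa

FS = s_u·L_a·R / (W·d), so s_u = FS·W·d / (L_a·R).
Arc length L_a = R·θ = 15.6·(77.4°·π/180) = 15.6·1.3509 = 21.07 m
s_u = 1.31·1865·5.26 / (21.07·15.6) = 12851.0 / 328.75 = 39.09 kPa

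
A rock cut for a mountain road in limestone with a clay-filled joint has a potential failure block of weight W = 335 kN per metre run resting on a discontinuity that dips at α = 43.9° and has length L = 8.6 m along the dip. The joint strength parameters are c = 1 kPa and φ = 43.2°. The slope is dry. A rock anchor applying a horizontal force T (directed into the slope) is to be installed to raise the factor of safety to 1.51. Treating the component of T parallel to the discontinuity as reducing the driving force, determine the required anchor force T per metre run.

Resolving forces along and normal to the sliding plane, with the horizontal anchor force T adding T·sinα to the effective normal force and T·cosα acting up the plane against the driving force:
FS = [cL + (W cosα + T sinα) tanφ] / [W sinα − T cosα]
Without the anchor: N' = 241.4 kN/m, driving T_d = 232.3 kN/m, resisting R = 1·8.6 + 241.4·tan43.2° = 235.3 kN/m, FS = 1.01.
Setting FS = 1.51 and solving for T:
1.51·(232.3 − T cos43.9°) = 235.3 + T sin43.9°·tan43.2°
T·(sin43.9°·tan43.2° + 1.51·cos43.9°) = 1.51·232.3 − 235.3
T·(0.6934·0.9391 + 1.51·0.7206) = 350.8 − 235.3 = 115.5
T·1.7392 = 115.5
T = 66.4 kN/m

T = 66 kN/m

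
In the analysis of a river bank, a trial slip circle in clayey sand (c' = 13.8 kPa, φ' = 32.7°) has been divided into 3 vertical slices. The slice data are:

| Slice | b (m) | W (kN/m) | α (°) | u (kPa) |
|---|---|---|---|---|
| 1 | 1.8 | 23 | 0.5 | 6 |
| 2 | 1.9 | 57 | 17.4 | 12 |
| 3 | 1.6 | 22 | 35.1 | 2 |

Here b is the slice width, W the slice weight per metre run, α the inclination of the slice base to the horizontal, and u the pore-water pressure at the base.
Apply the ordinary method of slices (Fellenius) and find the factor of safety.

FS = 3.87

Ordinary method of slices: FS = Σ[c'·Δl_i + (W_i cosα_i − u_i·Δl_i)·tanφ'] / Σ W_i sinα_i, with Δl_i = b_i / cosα_i.
Slice 1: Δl = 1.8/cos0.5° = 1.800 m; N'_1 = 23·cos0.5° − 6·1.800 = 12.2; c'Δl = 24.84; W sinα = 0.2
Slice 2: Δl = 1.9/cos17.4° = 1.991 m; N'_2 = 57·cos17.4° − 12·1.991 = 30.5; c'Δl = 27.48; W sinα = 17.0
Slice 3: Δl = 1.6/cos35.1° = 1.956 m; N'_3 = 22·cos35.1° − 2·1.956 = 14.1; c'Δl = 26.99; W sinα = 12.7
Σc'Δl = 79.3 kN/m; ΣN' = 56.8 kN/m; ΣW sinα = 29.9 kN/m
Resisting = 79.3 + 56.8·tan32.7° = 79.3 + 36.5 = 115.8 kN/m
FS = 115.8 / 29.9 = 3.872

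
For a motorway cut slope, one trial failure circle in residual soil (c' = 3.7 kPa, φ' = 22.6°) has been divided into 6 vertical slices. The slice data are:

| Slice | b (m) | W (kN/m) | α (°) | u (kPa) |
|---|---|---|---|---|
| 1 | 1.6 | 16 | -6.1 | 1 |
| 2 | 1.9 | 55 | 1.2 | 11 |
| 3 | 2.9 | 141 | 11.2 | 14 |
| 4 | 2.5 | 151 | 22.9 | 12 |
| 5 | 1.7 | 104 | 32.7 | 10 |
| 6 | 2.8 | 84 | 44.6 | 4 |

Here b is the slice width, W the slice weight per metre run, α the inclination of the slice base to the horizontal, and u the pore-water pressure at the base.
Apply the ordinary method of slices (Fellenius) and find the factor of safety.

Ordinary method of slices: FS = Σ[c'·Δl_i + (W_i cosα_i − u_i·Δl_i)·tanφ'] / Σ W_i sinα_i, with Δl_i = b_i / cosα_i.
Slice 1: Δl = 1.6/cos(-6.1°) = 1.609 m; N'_1 = 16·cos(-6.1°) − 1·1.609 = 14.3; c'Δl = 5.95; W sinα = -1.7
Slice 2: Δl = 1.9/cos1.2° = 1.900 m; N'_2 = 55·cos1.2° − 11·1.900 = 34.1; c'Δl = 7.03; W sinα = 1.2
Slice 3: Δl = 2.9/cos11.2° = 2.956 m; N'_3 = 141·cos11.2° − 14·2.956 = 96.9; c'Δl = 10.94; W sinα = 27.4
Slice 4: Δl = 2.5/cos22.9° = 2.714 m; N'_4 = 151·cos22.9° − 12·2.714 = 106.5; c'Δl = 10.04; W sinα = 58.8
Slice 5: Δl = 1.7/cos32.7° = 2.020 m; N'_5 = 104·cos32.7° − 10·2.020 = 67.3; c'Δl = 7.47; W sinα = 56.2
Slice 6: Δl = 2.8/cos44.6° = 3.932 m; N'_6 = 84·cos44.6° − 4·3.932 = 44.1; c'Δl = 14.55; W sinα = 59.0
Σc'Δl = 56.0 kN/m; ΣN' = 363.2 kN/m; ΣW sinα = 200.8 kN/m
Resisting = 56.0 + 363.2·tan22.6° = 56.0 + 151.2 = 207.2 kN/m
FS = 207.2 / 200.8 = 1.032

FS = 1.03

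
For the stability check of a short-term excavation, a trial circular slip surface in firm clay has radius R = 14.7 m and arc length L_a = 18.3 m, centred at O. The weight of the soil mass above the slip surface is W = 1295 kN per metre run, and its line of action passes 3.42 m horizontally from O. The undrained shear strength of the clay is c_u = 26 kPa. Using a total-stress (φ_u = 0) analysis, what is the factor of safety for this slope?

Taking moments about the centre O, the resisting moment is provided by the undrained shear strength acting along the arc:
M_R = c_u·L_a·R = 26·18.30·14.7 = 6994.3 kN·m/m
M_D = W·d = 1295·3.42 = 4428.9 kN·m/m
FS = M_R / M_D = 6994.3 / 4428.9 = 1.579

FS = 1.58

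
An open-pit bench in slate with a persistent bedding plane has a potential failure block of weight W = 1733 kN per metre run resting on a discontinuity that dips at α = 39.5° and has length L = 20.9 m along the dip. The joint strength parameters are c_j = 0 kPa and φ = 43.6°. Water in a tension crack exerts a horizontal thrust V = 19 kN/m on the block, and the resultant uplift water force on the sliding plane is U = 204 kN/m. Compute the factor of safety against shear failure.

FS = 0.96

Resolving the block weight along and normal to the plane and applying the Mohr–Coulomb strength on the joint:
N' = W cosα − U − V sinα = 1733·cos39.5° − 204 − 19·sin39.5° = 1121.1 kN/m
Driving force T = W sinα + V cosα = 1733·sin39.5° + 19·cos39.5° = 1117.0 kN/m
Resisting force R = c_j·L + N'·tanφ = 0·20.9 + 1121.1·tan43.6° = 0.0 + 1067.6 = 1067.6 kN/m
FS = R / T = 1067.6 / 1117.0 = 0.956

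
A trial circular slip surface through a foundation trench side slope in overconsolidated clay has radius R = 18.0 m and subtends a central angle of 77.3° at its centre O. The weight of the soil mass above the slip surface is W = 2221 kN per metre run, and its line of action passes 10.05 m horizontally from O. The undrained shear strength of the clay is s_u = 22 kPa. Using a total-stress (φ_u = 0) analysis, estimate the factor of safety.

Taking moments about the centre O, the resisting moment is provided by the undrained shear strength acting along the arc:
Arc length L_a = R·θ = 18.0·(77.3°·π/180) = 18.0·1.3491 = 24.28 m
M_R = s_u·L_a·R = 22·24.28·18.0 = 9616.7 kN·m/m
M_D = W·d = 2221·10.05 = 22321.1 kN·m/m
FS = M_R / M_D = 9616.7 / 22321.1 = 0.431

FS = 0.43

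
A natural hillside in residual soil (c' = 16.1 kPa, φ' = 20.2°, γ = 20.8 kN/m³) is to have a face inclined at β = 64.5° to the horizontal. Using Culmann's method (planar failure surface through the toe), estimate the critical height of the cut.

Culmann's analysis gives the critical failure plane at α_cr = (β + φ')/2 = (64.5 + 20.2)/2 = 42.4°, and the critical height
H_c = (4c'/γ) · sinβ cosφ' / [1 − cos(β − φ')]
    = (4·16.1/20.8) · sin64.5°·cos20.2° / [1 − cos(44.3°)]
    = 3.096 · 0.9026·0.9385 / [1 − 0.7157]
    = 3.096 · 0.8471 / 0.2843
    = 9.22 m

H_c = 9.22 m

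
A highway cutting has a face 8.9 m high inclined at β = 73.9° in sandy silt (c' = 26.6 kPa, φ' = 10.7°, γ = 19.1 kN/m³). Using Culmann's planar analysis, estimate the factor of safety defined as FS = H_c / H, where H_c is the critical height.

H_c = (4c'/γ) · sinβ cosφ' / [1 − cos(β − φ')]
    = (4·26.6/19.1) · sin73.9°·cos10.7° / [1 − cos63.2°]
    = 5.571 · 0.9441 / 0.5491 = 9.58 m
FS = H_c / H = 9.58 / 8.9 = 1.076

FS = 1.08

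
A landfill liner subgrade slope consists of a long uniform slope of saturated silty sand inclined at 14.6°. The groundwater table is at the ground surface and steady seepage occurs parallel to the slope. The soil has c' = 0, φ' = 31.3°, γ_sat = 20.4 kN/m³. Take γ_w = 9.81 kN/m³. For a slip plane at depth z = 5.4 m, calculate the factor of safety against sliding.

With seepage parallel to the slope and the water table at the surface, the effective normal stress on the slip plane uses the buoyant unit weight γ' = γ_sat − γ_w while the driving shear stress uses γ_sat:
FS = [c' + γ' z cos²β tanφ'] / [γ_sat z sinβ cosβ]
(For c' = 0 this reduces to FS = (γ'/γ_sat)·tanφ'/tanβ.)
γ' = 20.4 − 9.81 = 10.59 kN/m³
Numerator = 0.0 + 10.59·5.4·cos²14.6°·tan31.3° = 0.0 + 10.59·5.4·0.9365·0.6080 = 32.560 kPa
Denominator = 20.4·5.4·sin14.6°·cos14.6° = 20.4·5.4·0.2521·0.9677 = 26.871 kPa
FS = 32.560 / 26.871 = 1.212

FS = 1.21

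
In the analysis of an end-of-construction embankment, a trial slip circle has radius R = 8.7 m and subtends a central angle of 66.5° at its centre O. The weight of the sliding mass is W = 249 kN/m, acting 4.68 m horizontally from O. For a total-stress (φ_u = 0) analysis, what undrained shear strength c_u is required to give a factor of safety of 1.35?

c_u = 17.9 kPa

FS = c_u·L_a·R / (W·d), so c_u = FS·W·d / (L_a·R).
Arc length L_a = R·θ = 8.7·(66.5°·π/180) = 8.7·1.1606 = 10.10 m
c_u = 1.35·249·4.68 / (10.10·8.7) = 1573.2 / 87.85 = 17.91 kPa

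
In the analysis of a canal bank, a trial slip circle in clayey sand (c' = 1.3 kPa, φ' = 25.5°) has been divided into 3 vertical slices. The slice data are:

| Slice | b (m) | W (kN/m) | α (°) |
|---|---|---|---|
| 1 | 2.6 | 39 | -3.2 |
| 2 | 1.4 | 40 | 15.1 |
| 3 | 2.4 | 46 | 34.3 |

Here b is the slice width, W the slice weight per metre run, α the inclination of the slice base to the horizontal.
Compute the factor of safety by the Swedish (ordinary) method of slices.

Ordinary method of slices: FS = Σ[c'·Δl_i + (W_i cosα_i)·tanφ'] / Σ W_i sinα_i, with Δl_i = b_i / cosα_i.
Slice 1: Δl = 2.6/cos(-3.2°) = 2.604 m; N'_1 = 39·cos(-3.2°) = 38.9; c'Δl = 3.39; W sinα = -2.2
Slice 2: Δl = 1.4/cos15.1° = 1.450 m; N'_2 = 40·cos15.1° = 38.6; c'Δl = 1.89; W sinα = 10.4
Slice 3: Δl = 2.4/cos34.3° = 2.905 m; N'_3 = 46·cos34.3° = 38.0; c'Δl = 3.78; W sinα = 25.9
Σc'Δl = 9.0 kN/m; ΣN' = 115.6 kN/m; ΣW sinα = 34.2 kN/m
Resisting = 9.0 + 115.6·tan25.5° = 9.0 + 55.1 = 64.2 kN/m
FS = 64.2 / 34.2 = 1.878

FS = 1.88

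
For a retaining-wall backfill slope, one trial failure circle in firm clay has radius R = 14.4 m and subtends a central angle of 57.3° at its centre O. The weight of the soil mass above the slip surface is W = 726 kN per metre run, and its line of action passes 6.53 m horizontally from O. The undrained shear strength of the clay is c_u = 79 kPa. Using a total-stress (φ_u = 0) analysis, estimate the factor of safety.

Taking moments about the centre O, the resisting moment is provided by the undrained shear strength acting along the arc:
Arc length L_a = R·θ = 14.4·(57.3°·π/180) = 14.4·1.0001 = 14.40 m
M_R = c_u·L_a·R = 79·14.40·14.4 = 16382.6 kN·m/m
M_D = W·d = 726·6.53 = 4740.8 kN·m/m
FS = M_R / M_D = 16382.6 / 4740.8 = 3.456

FS = 3.46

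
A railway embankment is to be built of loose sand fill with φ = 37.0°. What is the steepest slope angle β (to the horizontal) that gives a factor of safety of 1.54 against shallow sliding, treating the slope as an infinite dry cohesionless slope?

β = 26.1°

For an infinite dry cohesionless slope FS = tanφ/tanβ, so tanβ = tanφ / FS.
tanβ = tan37.0° / 1.54 = 0.7536 / 1.54 = 0.4893
β = arctan(0.4893) = 26.07°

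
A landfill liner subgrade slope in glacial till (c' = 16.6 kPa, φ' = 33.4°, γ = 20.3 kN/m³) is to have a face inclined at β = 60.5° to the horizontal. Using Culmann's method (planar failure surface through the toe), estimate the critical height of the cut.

Culmann's analysis gives the critical failure plane at α_cr = (β + φ')/2 = (60.5 + 33.4)/2 = 47.0°, and the critical height
H_c = (4c'/γ) · sinβ cosφ' / [1 − cos(β − φ')]
    = (4·16.6/20.3) · sin60.5°·cos33.4° / [1 − cos(27.1°)]
    = 3.271 · 0.8704·0.8348 / [1 − 0.8902]
    = 3.271 · 0.7266 / 0.1098
    = 21.65 m

H_c = 21.65 m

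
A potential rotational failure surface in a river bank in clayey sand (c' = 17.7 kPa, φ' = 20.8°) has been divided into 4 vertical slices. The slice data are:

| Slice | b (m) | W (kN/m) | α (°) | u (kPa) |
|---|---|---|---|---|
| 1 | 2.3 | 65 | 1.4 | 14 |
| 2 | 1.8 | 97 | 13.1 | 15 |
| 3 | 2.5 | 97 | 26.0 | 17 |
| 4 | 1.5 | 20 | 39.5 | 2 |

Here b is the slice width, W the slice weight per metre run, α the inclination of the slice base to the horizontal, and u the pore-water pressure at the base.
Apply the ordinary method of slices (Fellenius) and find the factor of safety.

Ordinary method of slices: FS = Σ[c'·Δl_i + (W_i cosα_i − u_i·Δl_i)·tanφ'] / Σ W_i sinα_i, with Δl_i = b_i / cosα_i.
Slice 1: Δl = 2.3/cos1.4° = 2.301 m; N'_1 = 65·cos1.4° − 14·2.301 = 32.8; c'Δl = 40.72; W sinα = 1.6
Slice 2: Δl = 1.8/cos13.1° = 1.848 m; N'_2 = 97·cos13.1° − 15·1.848 = 66.8; c'Δl = 32.71; W sinα = 22.0
Slice 3: Δl = 2.5/cos26.0° = 2.782 m; N'_3 = 97·cos26.0° − 17·2.782 = 39.9; c'Δl = 49.23; W sinα = 42.5
Slice 4: Δl = 1.5/cos39.5° = 1.944 m; N'_4 = 20·cos39.5° − 2·1.944 = 11.5; c'Δl = 34.41; W sinα = 12.7
Σc'Δl = 157.1 kN/m; ΣN' = 151.0 kN/m; ΣW sinα = 78.8 kN/m
Resisting = 157.1 + 151.0·tan20.8° = 157.1 + 57.3 = 214.4 kN/m
FS = 214.4 / 78.8 = 2.720

FS = 2.72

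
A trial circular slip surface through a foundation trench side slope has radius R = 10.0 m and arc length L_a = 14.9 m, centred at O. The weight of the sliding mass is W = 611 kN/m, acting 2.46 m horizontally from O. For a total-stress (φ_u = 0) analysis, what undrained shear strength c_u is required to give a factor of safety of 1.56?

FS = c_u·L_a·R / (W·d), so c_u = FS·W·d / (L_a·R).
c_u = 1.56·611·2.46 / (14.90·10.0) = 2344.8 / 149.00 = 15.74 kPa

c_u = 15.7 kPa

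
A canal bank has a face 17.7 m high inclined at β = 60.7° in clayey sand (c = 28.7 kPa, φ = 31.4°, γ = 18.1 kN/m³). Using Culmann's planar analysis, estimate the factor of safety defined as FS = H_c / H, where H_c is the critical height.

FS = 2.08

H_c = (4c/γ) · sinβ cosφ / [1 − cos(β − φ)]
    = (4·28.7/18.1) · sin60.7°·cos31.4° / [1 − cos29.3°]
    = 6.343 · 0.7444 / 0.1279 = 36.90 m
FS = H_c / H = 36.90 / 17.7 = 2.085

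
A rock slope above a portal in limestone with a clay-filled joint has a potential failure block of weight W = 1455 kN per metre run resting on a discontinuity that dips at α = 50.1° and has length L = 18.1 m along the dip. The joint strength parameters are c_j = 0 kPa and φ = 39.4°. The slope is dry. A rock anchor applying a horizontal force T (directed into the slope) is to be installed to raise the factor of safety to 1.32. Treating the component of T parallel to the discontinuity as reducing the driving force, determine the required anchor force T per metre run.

T = 479 kN/m

Resolving forces along and normal to the sliding plane, with the horizontal anchor force T adding T·sinα to the effective normal force and T·cosα acting up the plane against the driving force:
FS = [c_jL + (W cosα + T sinα) tanφ] / [W sinα − T cosα]
Without the anchor: N' = 933.3 kN/m, driving T_d = 1116.2 kN/m, resisting R = 0·18.1 + 933.3·tan39.4° = 766.6 kN/m, FS = 0.69.
Setting FS = 1.32 and solving for T:
1.32·(1116.2 − T cos50.1°) = 766.6 + T sin50.1°·tan39.4°
T·(sin50.1°·tan39.4° + 1.32·cos50.1°) = 1.32·1116.2 − 766.6
T·(0.7672·0.8214 + 1.32·0.6414) = 1473.4 − 766.6 = 706.8
T·1.4769 = 706.8
T = 478.6 kN/m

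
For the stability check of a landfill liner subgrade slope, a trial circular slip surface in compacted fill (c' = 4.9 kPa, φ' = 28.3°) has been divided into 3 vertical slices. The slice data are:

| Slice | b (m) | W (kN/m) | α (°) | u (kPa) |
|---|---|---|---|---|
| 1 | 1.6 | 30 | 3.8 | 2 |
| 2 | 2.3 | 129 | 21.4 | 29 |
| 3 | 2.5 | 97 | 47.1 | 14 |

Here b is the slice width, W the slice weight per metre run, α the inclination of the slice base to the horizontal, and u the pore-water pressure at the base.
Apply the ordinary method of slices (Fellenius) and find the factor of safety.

Ordinary method of slices: FS = Σ[c'·Δl_i + (W_i cosα_i − u_i·Δl_i)·tanφ'] / Σ W_i sinα_i, with Δl_i = b_i / cosα_i.
Slice 1: Δl = 1.6/cos3.8° = 1.604 m; N'_1 = 30·cos3.8° − 2·1.604 = 26.7; c'Δl = 7.86; W sinα = 2.0
Slice 2: Δl = 2.3/cos21.4° = 2.470 m; N'_2 = 129·cos21.4° − 29·2.470 = 48.5; c'Δl = 12.10; W sinα = 47.1
Slice 3: Δl = 2.5/cos47.1° = 3.673 m; N'_3 = 97·cos47.1° − 14·3.673 = 14.6; c'Δl = 18.00; W sinα = 71.1
Σc'Δl = 38.0 kN/m; ΣN' = 89.8 kN/m; ΣW sinα = 120.1 kN/m
Resisting = 38.0 + 89.8·tan28.3° = 38.0 + 48.4 = 86.3 kN/m
FS = 86.3 / 120.1 = 0.719

FS = 0.72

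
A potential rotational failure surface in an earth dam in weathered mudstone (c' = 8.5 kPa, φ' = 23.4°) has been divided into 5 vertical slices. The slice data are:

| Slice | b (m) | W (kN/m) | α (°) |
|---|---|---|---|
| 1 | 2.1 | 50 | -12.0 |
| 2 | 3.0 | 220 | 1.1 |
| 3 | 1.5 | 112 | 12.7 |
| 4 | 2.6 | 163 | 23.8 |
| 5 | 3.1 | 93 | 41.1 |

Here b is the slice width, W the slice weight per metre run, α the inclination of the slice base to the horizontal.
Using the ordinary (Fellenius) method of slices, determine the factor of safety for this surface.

Ordinary method of slices: FS = Σ[c'·Δl_i + (W_i cosα_i)·tanφ'] / Σ W_i sinα_i, with Δl_i = b_i / cosα_i.
Slice 1: Δl = 2.1/cos(-12.0°) = 2.147 m; N'_1 = 50·cos(-12.0°) = 48.9; c'Δl = 18.25; W sinα = -10.4
Slice 2: Δl = 3.0/cos1.1° = 3.001 m; N'_2 = 220·cos1.1° = 220.0; c'Δl = 25.50; W sinα = 4.2
Slice 3: Δl = 1.5/cos12.7° = 1.538 m; N'_3 = 112·cos12.7° = 109.3; c'Δl = 13.07; W sinα = 24.6
Slice 4: Δl = 2.6/cos23.8° = 2.842 m; N'_4 = 163·cos23.8° = 149.1; c'Δl = 24.15; W sinα = 65.8
Slice 5: Δl = 3.1/cos41.1° = 4.114 m; N'_5 = 93·cos41.1° = 70.1; c'Δl = 34.97; W sinα = 61.1
Σc'Δl = 115.9 kN/m; ΣN' = 597.3 kN/m; ΣW sinα = 145.4 kN/m
Resisting = 115.9 + 597.3·tan23.4° = 115.9 + 258.5 = 374.4 kN/m
FS = 374.4 / 145.4 = 2.576

FS = 2.58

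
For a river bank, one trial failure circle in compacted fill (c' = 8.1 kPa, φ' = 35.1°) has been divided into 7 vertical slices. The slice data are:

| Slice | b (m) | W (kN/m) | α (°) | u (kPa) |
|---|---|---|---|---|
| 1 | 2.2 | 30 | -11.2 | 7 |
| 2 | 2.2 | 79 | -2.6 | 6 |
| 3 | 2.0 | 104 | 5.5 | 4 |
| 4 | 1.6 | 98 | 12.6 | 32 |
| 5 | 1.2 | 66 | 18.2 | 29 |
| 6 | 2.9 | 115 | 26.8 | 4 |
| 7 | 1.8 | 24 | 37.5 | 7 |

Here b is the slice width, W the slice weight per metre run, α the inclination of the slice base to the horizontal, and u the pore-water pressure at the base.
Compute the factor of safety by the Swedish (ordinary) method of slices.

FS = 3.28

Ordinary method of slices: FS = Σ[c'·Δl_i + (W_i cosα_i − u_i·Δl_i)·tanφ'] / Σ W_i sinα_i, with Δl_i = b_i / cosα_i.
Slice 1: Δl = 2.2/cos(-11.2°) = 2.243 m; N'_1 = 30·cos(-11.2°) − 7·2.243 = 13.7; c'Δl = 18.17; W sinα = -5.8
Slice 2: Δl = 2.2/cos(-2.6°) = 2.202 m; N'_2 = 79·cos(-2.6°) − 6·2.202 = 65.7; c'Δl = 17.84; W sinα = -3.6
Slice 3: Δl = 2.0/cos5.5° = 2.009 m; N'_3 = 104·cos5.5° − 4·2.009 = 95.5; c'Δl = 16.27; W sinα = 10.0
Slice 4: Δl = 1.6/cos12.6° = 1.639 m; N'_4 = 98·cos12.6° − 32·1.639 = 43.2; c'Δl = 13.28; W sinα = 21.4
Slice 5: Δl = 1.2/cos18.2° = 1.263 m; N'_5 = 66·cos18.2° − 29·1.263 = 26.1; c'Δl = 10.23; W sinα = 20.6
Slice 6: Δl = 2.9/cos26.8° = 3.249 m; N'_6 = 115·cos26.8° − 4·3.249 = 89.7; c'Δl = 26.32; W sinα = 51.9
Slice 7: Δl = 1.8/cos37.5° = 2.269 m; N'_7 = 24·cos37.5° − 7·2.269 = 3.2; c'Δl = 18.38; W sinα = 14.6
Σc'Δl = 120.5 kN/m; ΣN' = 337.0 kN/m; ΣW sinα = 109.0 kN/m
Resisting = 120.5 + 337.0·tan35.1° = 120.5 + 236.8 = 357.3 kN/m
FS = 357.3 / 109.0 = 3.278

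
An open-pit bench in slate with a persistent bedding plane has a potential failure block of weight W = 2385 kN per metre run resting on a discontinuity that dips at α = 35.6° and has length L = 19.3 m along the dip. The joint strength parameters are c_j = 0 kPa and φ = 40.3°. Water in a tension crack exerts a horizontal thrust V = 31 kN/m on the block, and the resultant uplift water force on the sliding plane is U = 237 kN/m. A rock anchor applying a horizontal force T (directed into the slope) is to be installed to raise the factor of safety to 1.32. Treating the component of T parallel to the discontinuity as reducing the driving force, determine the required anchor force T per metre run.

T = 279 kN/m

Resolving forces along and normal to the sliding plane, with the horizontal anchor force T adding T·sinα to the effective normal force and T·cosα acting up the plane against the driving force:
FS = [c_jL + (W cosα − U − V sinα + T sinα) tanφ] / [W sinα + V cosα − T cosα]
Without the anchor: N' = 1684.2 kN/m, driving T_d = 1413.6 kN/m, resisting R = 0·19.3 + 1684.2·tan40.3° = 1428.3 kN/m, FS = 1.01.
Setting FS = 1.32 and solving for T:
1.32·(1413.6 − T cos35.6°) = 1428.3 + T sin35.6°·tan40.3°
T·(sin35.6°·tan40.3° + 1.32·cos35.6°) = 1.32·1413.6 − 1428.3
T·(0.5821·0.8481 + 1.32·0.8131) = 1865.9 − 1428.3 = 437.6
T·1.5670 = 437.6
T = 279.3 kN/m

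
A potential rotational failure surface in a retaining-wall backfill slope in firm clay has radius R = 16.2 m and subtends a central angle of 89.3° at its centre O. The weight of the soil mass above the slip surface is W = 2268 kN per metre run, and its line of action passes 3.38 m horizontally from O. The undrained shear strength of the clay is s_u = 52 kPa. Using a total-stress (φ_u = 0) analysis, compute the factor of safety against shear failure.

Taking moments about the centre O, the resisting moment is provided by the undrained shear strength acting along the arc:
Arc length L_a = R·θ = 16.2·(89.3°·π/180) = 16.2·1.5586 = 25.25 m
M_R = s_u·L_a·R = 52·25.25·16.2 = 21269.7 kN·m/m
M_D = W·d = 2268·3.38 = 7665.8 kN·m/m
FS = M_R / M_D = 21269.7 / 7665.8 = 2.775

FS = 2.77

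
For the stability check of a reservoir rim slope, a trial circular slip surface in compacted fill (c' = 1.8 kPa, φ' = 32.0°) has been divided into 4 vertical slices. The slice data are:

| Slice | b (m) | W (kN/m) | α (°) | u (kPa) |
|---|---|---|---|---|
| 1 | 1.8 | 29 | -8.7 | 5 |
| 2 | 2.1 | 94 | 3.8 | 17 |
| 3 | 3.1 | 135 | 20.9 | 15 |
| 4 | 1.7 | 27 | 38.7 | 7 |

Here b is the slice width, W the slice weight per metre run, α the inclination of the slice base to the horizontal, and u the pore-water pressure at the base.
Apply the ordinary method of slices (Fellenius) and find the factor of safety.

Ordinary method of slices: FS = Σ[c'·Δl_i + (W_i cosα_i − u_i·Δl_i)·tanφ'] / Σ W_i sinα_i, with Δl_i = b_i / cosα_i.
Slice 1: Δl = 1.8/cos(-8.7°) = 1.821 m; N'_1 = 29·cos(-8.7°) − 5·1.821 = 19.6; c'Δl = 3.28; W sinα = -4.4
Slice 2: Δl = 2.1/cos3.8° = 2.105 m; N'_2 = 94·cos3.8° − 17·2.105 = 58.0; c'Δl = 3.79; W sinα = 6.2
Slice 3: Δl = 3.1/cos20.9° = 3.318 m; N'_3 = 135·cos20.9° − 15·3.318 = 76.3; c'Δl = 5.97; W sinα = 48.2
Slice 4: Δl = 1.7/cos38.7° = 2.178 m; N'_4 = 27·cos38.7° − 7·2.178 = 5.8; c'Δl = 3.92; W sinα = 16.9
Σc'Δl = 17.0 kN/m; ΣN' = 159.7 kN/m; ΣW sinα = 66.9 kN/m
Resisting = 17.0 + 159.7·tan32.0° = 17.0 + 99.8 = 116.8 kN/m
FS = 116.8 / 66.9 = 1.746

FS = 1.75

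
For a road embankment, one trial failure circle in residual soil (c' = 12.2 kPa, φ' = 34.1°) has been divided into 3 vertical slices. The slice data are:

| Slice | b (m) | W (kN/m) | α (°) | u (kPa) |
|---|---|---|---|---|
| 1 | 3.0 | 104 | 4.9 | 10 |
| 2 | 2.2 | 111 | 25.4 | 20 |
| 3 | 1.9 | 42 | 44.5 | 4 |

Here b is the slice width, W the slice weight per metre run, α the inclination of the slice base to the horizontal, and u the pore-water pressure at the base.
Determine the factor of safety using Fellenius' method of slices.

Ordinary method of slices: FS = Σ[c'·Δl_i + (W_i cosα_i − u_i·Δl_i)·tanφ'] / Σ W_i sinα_i, with Δl_i = b_i / cosα_i.
Slice 1: Δl = 3.0/cos4.9° = 3.011 m; N'_1 = 104·cos4.9° − 10·3.011 = 73.5; c'Δl = 36.73; W sinα = 8.9
Slice 2: Δl = 2.2/cos25.4° = 2.435 m; N'_2 = 111·cos25.4° − 20·2.435 = 51.6; c'Δl = 29.71; W sinα = 47.6
Slice 3: Δl = 1.9/cos44.5° = 2.664 m; N'_3 = 42·cos44.5° − 4·2.664 = 19.3; c'Δl = 32.50; W sinα = 29.4
Σc'Δl = 98.9 kN/m; ΣN' = 144.4 kN/m; ΣW sinα = 85.9 kN/m
Resisting = 98.9 + 144.4·tan34.1° = 98.9 + 97.7 = 196.7 kN/m
FS = 196.7 / 85.9 = 2.289

FS = 2.29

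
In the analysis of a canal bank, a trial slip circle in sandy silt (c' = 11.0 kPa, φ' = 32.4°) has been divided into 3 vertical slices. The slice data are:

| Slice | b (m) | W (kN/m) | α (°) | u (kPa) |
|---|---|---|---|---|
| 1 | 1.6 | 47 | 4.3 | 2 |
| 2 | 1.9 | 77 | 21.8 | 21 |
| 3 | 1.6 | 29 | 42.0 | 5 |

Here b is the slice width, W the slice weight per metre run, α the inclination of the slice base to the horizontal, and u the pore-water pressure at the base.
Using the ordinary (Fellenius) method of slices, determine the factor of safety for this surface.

Ordinary method of slices: FS = Σ[c'·Δl_i + (W_i cosα_i − u_i·Δl_i)·tanφ'] / Σ W_i sinα_i, with Δl_i = b_i / cosα_i.
Slice 1: Δl = 1.6/cos4.3° = 1.605 m; N'_1 = 47·cos4.3° − 2·1.605 = 43.7; c'Δl = 17.65; W sinα = 3.5
Slice 2: Δl = 1.9/cos21.8° = 2.046 m; N'_2 = 77·cos21.8° − 21·2.046 = 28.5; c'Δl = 22.51; W sinα = 28.6
Slice 3: Δl = 1.6/cos42.0° = 2.153 m; N'_3 = 29·cos42.0° − 5·2.153 = 10.8; c'Δl = 23.68; W sinα = 19.4
Σc'Δl = 63.8 kN/m; ΣN' = 83.0 kN/m; ΣW sinα = 51.5 kN/m
Resisting = 63.8 + 83.0·tan32.4° = 63.8 + 52.7 = 116.5 kN/m
FS = 116.5 / 51.5 = 2.261

FS = 2.26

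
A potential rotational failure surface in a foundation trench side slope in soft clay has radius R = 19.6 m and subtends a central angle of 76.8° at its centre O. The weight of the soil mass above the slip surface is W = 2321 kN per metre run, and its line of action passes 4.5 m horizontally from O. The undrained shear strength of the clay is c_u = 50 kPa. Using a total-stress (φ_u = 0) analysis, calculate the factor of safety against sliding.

FS = 2.47

Taking moments about the centre O, the resisting moment is provided by the undrained shear strength acting along the arc:
Arc length L_a = R·θ = 19.6·(76.8°·π/180) = 19.6·1.3404 = 26.27 m
M_R = c_u·L_a·R = 50·26.27·19.6 = 25746.7 kN·m/m
M_D = W·d = 2321·4.5 = 10444.5 kN·m/m
FS = M_R / M_D = 25746.7 / 10444.5 = 2.465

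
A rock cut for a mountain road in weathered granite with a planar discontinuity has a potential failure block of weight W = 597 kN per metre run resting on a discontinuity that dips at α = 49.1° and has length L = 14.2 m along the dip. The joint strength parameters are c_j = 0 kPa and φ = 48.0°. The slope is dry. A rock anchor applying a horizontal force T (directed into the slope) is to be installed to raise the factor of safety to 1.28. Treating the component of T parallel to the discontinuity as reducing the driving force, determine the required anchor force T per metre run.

T = 86 kN/m

Resolving forces along and normal to the sliding plane, with the horizontal anchor force T adding T·sinα to the effective normal force and T·cosα acting up the plane against the driving force:
FS = [c_jL + (W cosα + T sinα) tanφ] / [W sinα − T cosα]
Without the anchor: N' = 390.9 kN/m, driving T_d = 451.2 kN/m, resisting R = 0·14.2 + 390.9·tan48.0° = 434.1 kN/m, FS = 0.96.
Setting FS = 1.28 and solving for T:
1.28·(451.2 − T cos49.1°) = 434.1 + T sin49.1°·tan48.0°
T·(sin49.1°·tan48.0° + 1.28·cos49.1°) = 1.28·451.2 − 434.1
T·(0.7559·1.1106 + 1.28·0.6547) = 577.6 − 434.1 = 143.5
T·1.6775 = 143.5
T = 85.5 kN/m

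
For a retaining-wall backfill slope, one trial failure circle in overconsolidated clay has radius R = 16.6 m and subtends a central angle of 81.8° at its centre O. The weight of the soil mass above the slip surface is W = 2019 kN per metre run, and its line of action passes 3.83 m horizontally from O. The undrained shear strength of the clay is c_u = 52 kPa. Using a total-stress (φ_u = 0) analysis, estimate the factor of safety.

Taking moments about the centre O, the resisting moment is provided by the undrained shear strength acting along the arc:
Arc length L_a = R·θ = 16.6·(81.8°·π/180) = 16.6·1.4277 = 23.70 m
M_R = c_u·L_a·R = 52·23.70·16.6 = 20457.4 kN·m/m
M_D = W·d = 2019·3.83 = 7732.8 kN·m/m
FS = M_R / M_D = 20457.4 / 7732.8 = 2.646

FS = 2.65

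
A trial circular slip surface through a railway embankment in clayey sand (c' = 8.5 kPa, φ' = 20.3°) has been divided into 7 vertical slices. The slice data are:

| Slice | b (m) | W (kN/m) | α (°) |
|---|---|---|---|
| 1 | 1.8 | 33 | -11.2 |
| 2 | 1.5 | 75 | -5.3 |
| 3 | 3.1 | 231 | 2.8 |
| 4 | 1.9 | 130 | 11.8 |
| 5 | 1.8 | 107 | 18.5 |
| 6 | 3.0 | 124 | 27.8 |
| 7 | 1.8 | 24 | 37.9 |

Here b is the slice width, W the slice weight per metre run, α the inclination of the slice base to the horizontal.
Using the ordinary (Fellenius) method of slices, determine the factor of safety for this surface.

FS = 3.00

Ordinary method of slices: FS = Σ[c'·Δl_i + (W_i cosα_i)·tanφ'] / Σ W_i sinα_i, with Δl_i = b_i / cosα_i.
Slice 1: Δl = 1.8/cos(-11.2°) = 1.835 m; N'_1 = 33·cos(-11.2°) = 32.4; c'Δl = 15.60; W sinα = -6.4
Slice 2: Δl = 1.5/cos(-5.3°) = 1.506 m; N'_2 = 75·cos(-5.3°) = 74.7; c'Δl = 12.80; W sinα = -6.9
Slice 3: Δl = 3.1/cos2.8° = 3.104 m; N'_3 = 231·cos2.8° = 230.7; c'Δl = 26.38; W sinα = 11.3
Slice 4: Δl = 1.9/cos11.8° = 1.941 m; N'_4 = 130·cos11.8° = 127.3; c'Δl = 16.50; W sinα = 26.6
Slice 5: Δl = 1.8/cos18.5° = 1.898 m; N'_5 = 107·cos18.5° = 101.5; c'Δl = 16.13; W sinα = 34.0
Slice 6: Δl = 3.0/cos27.8° = 3.391 m; N'_6 = 124·cos27.8° = 109.7; c'Δl = 28.83; W sinα = 57.8
Slice 7: Δl = 1.8/cos37.9° = 2.281 m; N'_7 = 24·cos37.9° = 18.9; c'Δl = 19.39; W sinα = 14.7
Σc'Δl = 135.6 kN/m; ΣN' = 695.1 kN/m; ΣW sinα = 131.1 kN/m
Resisting = 135.6 + 695.1·tan20.3° = 135.6 + 257.1 = 392.8 kN/m
FS = 392.8 / 131.1 = 2.997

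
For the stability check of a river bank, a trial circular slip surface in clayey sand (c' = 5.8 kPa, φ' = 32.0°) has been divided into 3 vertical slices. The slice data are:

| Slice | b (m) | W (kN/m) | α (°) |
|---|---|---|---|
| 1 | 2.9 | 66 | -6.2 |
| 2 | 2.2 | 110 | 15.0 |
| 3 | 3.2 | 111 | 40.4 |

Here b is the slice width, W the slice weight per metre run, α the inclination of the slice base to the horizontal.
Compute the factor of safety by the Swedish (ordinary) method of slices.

FS = 2.30

Ordinary method of slices: FS = Σ[c'·Δl_i + (W_i cosα_i)·tanφ'] / Σ W_i sinα_i, with Δl_i = b_i / cosα_i.
Slice 1: Δl = 2.9/cos(-6.2°) = 2.917 m; N'_1 = 66·cos(-6.2°) = 65.6; c'Δl = 16.92; W sinα = -7.1
Slice 2: Δl = 2.2/cos15.0° = 2.278 m; N'_2 = 110·cos15.0° = 106.3; c'Δl = 13.21; W sinα = 28.5
Slice 3: Δl = 3.2/cos40.4° = 4.202 m; N'_3 = 111·cos40.4° = 84.5; c'Δl = 24.37; W sinα = 71.9
Σc'Δl = 54.5 kN/m; ΣN' = 256.4 kN/m; ΣW sinα = 93.3 kN/m
Resisting = 54.5 + 256.4·tan32.0° = 54.5 + 160.2 = 214.7 kN/m
FS = 214.7 / 93.3 = 2.302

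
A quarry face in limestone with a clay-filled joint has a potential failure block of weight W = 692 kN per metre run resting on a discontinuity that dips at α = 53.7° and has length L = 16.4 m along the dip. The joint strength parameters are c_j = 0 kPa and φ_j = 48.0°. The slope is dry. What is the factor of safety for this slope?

FS = 0.82

Resolving the block weight along and normal to the plane and applying the Mohr–Coulomb strength on the joint:
N' = W cosα = 692·cos53.7° = 409.7 kN/m
Driving force T = W sinα = 692·sin53.7° = 557.7 kN/m
Resisting force R = c_j·L + N'·tanφ_j = 0·16.4 + 409.7·tan48.0° = 0.0 + 455.0 = 455.0 kN/m
FS = R / T = 455.0 / 557.7 = 0.816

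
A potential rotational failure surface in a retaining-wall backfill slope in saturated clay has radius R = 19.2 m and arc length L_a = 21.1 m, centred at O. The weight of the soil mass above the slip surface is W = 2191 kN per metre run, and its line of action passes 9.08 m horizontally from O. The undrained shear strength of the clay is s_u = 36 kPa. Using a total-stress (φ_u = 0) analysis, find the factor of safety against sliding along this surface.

Taking moments about the centre O, the resisting moment is provided by the undrained shear strength acting along the arc:
M_R = s_u·L_a·R = 36·21.10·19.2 = 14584.3 kN·m/m
M_D = W·d = 2191·9.08 = 19894.3 kN·m/m
FS = M_R / M_D = 14584.3 / 19894.3 = 0.733

FS = 0.73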